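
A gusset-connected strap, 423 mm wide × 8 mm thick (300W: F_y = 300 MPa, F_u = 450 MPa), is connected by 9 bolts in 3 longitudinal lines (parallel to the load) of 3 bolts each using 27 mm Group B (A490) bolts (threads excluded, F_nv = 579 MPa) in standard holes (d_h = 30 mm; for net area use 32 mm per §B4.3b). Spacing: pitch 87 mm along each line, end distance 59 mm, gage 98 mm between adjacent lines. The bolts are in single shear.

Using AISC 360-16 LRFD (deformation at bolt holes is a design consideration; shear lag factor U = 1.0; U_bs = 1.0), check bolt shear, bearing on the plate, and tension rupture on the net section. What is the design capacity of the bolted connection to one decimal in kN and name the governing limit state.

Bolt shear: A_b = π(27)²/4 = 572.56 mm². φR_n = 0.75 × 579 × 572.56 × 9 × 1 = 2237.7 kN.
Bearing (8 mm plate, F_u = 450 MPa): end bolts L_c = 59 − 30/2 = 44, R_n = min(1.2×44×8×450, 2.4×27×8×450) = 190.08 kN/bolt; interior L_c = 87 − 30 = 57, R_n = 233.28 kN/bolt. φR_n = 0.75 × (3×190.08 + 6×233.28) = 1477.4 kN.
Tension rupture (net): A_n = (423 − 3×32)×8 = 2616 mm² (U = 1.0, A_e = A_n). φR_n = 0.75 × 450 × 2616 = 882.9 kN.
Governing: min(2237.7, 1477.4, 882.9) = 882.9 kN → net-section rupture.

882.9 kN (net-section rupture governs)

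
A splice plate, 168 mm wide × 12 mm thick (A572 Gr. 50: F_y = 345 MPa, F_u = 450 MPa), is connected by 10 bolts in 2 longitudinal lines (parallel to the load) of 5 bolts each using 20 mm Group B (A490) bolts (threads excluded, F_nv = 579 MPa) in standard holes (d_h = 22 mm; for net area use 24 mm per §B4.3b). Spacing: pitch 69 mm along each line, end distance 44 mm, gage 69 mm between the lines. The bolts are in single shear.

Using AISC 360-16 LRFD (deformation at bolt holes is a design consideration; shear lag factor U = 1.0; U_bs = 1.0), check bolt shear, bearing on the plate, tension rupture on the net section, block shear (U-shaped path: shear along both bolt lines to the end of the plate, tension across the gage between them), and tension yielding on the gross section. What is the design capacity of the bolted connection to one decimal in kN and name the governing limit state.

486.0 kN (net-section rupture governs)

Bolt shear: A_b = π(20)²/4 = 314.16 mm². φR_n = 0.75 × 579 × 314.16 × 10 × 1 = 1364.2 kN.
Bearing (12 mm plate, F_u = 450 MPa): end bolts L_c = 44 − 22/2 = 33, R_n = min(1.2×33×12×450, 2.4×20×12×450) = 213.84 kN/bolt; interior L_c = 69 − 22 = 47, R_n = 259.2 kN/bolt. φR_n = 0.75 × (2×213.84 + 8×259.2) = 1876.0 kN.
Tension rupture (net): A_n = (168 − 2×24)×12 = 1440 mm² (U = 1.0, A_e = A_n). φR_n = 0.75 × 450 × 1440 = 486.0 kN.
Block shear: shear path 2×[44+4×69] = 2×320 mm, A_gv = 7680, A_nv = 2×(320 − 4.5×24)×12 = 5088 mm²; tension across gage: (69 − 1×24)×12 = 540 mm². R_n = min(0.6×450×5088, 0.6×345×7680) + 1.0×450×540 = min(1373.8, 1589.8) + 243 = 1616.8 kN. φR_n = 0.75 × 1616.8 = 1212.6 kN.
Tension yield (gross): A_g = 168×12 = 2016 mm². φR_n = 0.90 × 345 × 2016 = 626.0 kN.
Governing: min(1364.2, 1876.0, 486.0, 1212.6, 626.0) = 486.0 kN → net-section rupture.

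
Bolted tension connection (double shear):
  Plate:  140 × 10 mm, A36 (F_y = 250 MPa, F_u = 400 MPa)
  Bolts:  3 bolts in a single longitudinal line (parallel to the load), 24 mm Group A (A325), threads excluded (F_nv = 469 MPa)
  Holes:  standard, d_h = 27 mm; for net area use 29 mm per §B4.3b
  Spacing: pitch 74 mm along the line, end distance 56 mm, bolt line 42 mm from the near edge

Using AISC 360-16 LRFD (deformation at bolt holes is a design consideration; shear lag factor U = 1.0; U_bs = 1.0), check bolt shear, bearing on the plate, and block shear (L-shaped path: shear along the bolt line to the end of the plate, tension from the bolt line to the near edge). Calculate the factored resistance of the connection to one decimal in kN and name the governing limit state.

312.0 kN (block shear governs)

Bolt shear: A_b = π(24)²/4 = 452.39 mm². φR_n = 0.75 × 469 × 452.39 × 3 × 2 = 954.8 kN.
Bearing (10 mm plate, F_u = 400 MPa): end bolts L_c = 56 − 27/2 = 42.5, R_n = min(1.2×42.5×10×400, 2.4×24×10×400) = 204 kN/bolt; interior L_c = 74 − 27 = 47, R_n = 225.6 kN/bolt. φR_n = 0.75 × (1×204 + 2×225.6) = 491.4 kN.
Block shear: shear path 1×[56+2×74] = 1×204 mm, A_gv = 2040, A_nv = 1×(204 − 2.5×29)×10 = 1315 mm²; tension to near edge: (42 − 0.5×29)×10 = 275 mm². R_n = min(0.6×400×1315, 0.6×250×2040) + 1.0×400×275 = min(315.6, 306) + 110 = 416 kN. φR_n = 0.75 × 416 = 312.0 kN.
Governing: min(954.8, 491.4, 312.0) = 312.0 kN → block shear.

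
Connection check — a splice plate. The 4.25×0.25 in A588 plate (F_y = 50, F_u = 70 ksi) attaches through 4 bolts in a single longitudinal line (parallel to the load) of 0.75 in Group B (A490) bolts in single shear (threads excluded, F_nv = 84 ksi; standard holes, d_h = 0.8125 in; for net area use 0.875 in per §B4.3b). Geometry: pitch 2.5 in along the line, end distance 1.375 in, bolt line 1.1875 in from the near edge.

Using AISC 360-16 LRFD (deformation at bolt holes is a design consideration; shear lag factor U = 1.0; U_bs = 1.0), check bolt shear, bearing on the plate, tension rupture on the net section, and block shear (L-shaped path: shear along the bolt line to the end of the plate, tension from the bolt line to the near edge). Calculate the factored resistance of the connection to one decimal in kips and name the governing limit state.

44.3 kips (net-section rupture governs)

Bolt shear: A_b = π(0.75)²/4 = 0.44179 in². φR_n = 0.75 × 84 × 0.44179 × 4 × 1 = 111.3 kips.
Bearing (0.25 in plate, F_u = 70 ksi): end bolts L_c = 1.375 − 0.8125/2 = 0.96875, R_n = min(1.2×0.96875×0.25×70, 2.4×0.75×0.25×70) = 20.344 kips/bolt; interior L_c = 2.5 − 0.8125 = 1.6875, R_n = 31.5 kips/bolt. φR_n = 0.75 × (1×20.344 + 3×31.5) = 86.1 kips.
Tension rupture (net): A_n = (4.25 − 1×0.875)×0.25 = 0.84375 in² (U = 1.0, A_e = A_n). φR_n = 0.75 × 70 × 0.84375 = 44.3 kips.
Block shear: shear path 1×[1.375+3×2.5] = 1×8.875 in, A_gv = 2.2188, A_nv = 1×(8.875 − 3.5×0.875)×0.25 = 1.4531 in²; tension to near edge: (1.1875 − 0.5×0.875)×0.25 = 0.1875 in². R_n = min(0.6×70×1.4531, 0.6×50×2.2188) + 1.0×70×0.1875 = min(61.03, 66.564) + 13.125 = 74.155 kips. φR_n = 0.75 × 74.155 = 55.6 kips.
Governing: min(111.3, 86.1, 44.3, 55.6) = 44.3 kips → net-section rupture.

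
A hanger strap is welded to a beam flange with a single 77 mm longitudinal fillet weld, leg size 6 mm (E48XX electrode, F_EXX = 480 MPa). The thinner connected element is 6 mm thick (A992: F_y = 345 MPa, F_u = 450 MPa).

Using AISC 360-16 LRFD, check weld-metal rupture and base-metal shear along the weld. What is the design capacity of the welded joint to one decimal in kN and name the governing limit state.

Weld metal: throat = 0.707×6 = 4.242 mm, L = 77 mm. φR_n = 0.75 × 0.6 × 480 × 4.242 × 77 = 70.6 kN.
Base metal shear (6 mm plate): yield φR_n = 1.0×0.6×345×6×77 = 95.6 kN; rupture φR_n = 0.75×0.6×450×6×77 = 93.6 kN; take 93.6 kN (rupture).
Governing: min(70.6, 93.6) = 70.6 kN → weld metal.

70.6 kN (weld metal governs)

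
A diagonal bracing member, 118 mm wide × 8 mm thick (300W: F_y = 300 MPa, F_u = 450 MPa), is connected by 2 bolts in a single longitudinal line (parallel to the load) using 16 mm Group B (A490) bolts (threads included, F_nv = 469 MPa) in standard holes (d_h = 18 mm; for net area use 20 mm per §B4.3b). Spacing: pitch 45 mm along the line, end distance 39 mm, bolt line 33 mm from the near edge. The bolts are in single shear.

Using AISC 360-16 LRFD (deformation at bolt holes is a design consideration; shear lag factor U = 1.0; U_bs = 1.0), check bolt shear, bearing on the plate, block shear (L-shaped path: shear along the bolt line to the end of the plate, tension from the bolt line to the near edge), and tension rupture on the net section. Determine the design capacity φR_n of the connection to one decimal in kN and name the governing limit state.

Bolt shear: A_b = π(16)²/4 = 201.06 mm². φR_n = 0.75 × 469 × 201.06 × 2 × 1 = 141.4 kN.
Bearing (8 mm plate, F_u = 450 MPa): end bolts L_c = 39 − 18/2 = 30, R_n = min(1.2×30×8×450, 2.4×16×8×450) = 129.6 kN/bolt; interior L_c = 45 − 18 = 27, R_n = 116.64 kN/bolt. φR_n = 0.75 × (1×129.6 + 1×116.64) = 184.7 kN.
Block shear: shear path 1×[39+1×45] = 1×84 mm, A_gv = 672, A_nv = 1×(84 − 1.5×20)×8 = 432 mm²; tension to near edge: (33 − 0.5×20)×8 = 184 mm². R_n = min(0.6×450×432, 0.6×300×672) + 1.0×450×184 = min(116.64, 120.96) + 82.8 = 199.44 kN. φR_n = 0.75 × 199.44 = 149.6 kN.
Tension rupture (net): A_n = (118 − 1×20)×8 = 784 mm² (U = 1.0, A_e = A_n). φR_n = 0.75 × 450 × 784 = 264.6 kN.
Governing: min(141.4, 184.7, 149.6, 264.6) = 141.4 kN → bolt shear.

141.4 kN (bolt shear governs)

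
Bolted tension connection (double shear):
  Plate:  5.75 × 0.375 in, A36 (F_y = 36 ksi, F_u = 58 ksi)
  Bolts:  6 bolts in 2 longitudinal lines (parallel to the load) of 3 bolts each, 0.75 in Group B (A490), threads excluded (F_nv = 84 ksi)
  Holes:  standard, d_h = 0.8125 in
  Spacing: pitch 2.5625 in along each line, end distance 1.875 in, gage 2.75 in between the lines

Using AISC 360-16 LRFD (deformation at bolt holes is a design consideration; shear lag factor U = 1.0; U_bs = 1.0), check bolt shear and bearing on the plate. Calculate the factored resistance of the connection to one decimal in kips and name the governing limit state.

Bolt shear: A_b = π(0.75)²/4 = 0.44179 in². φR_n = 0.75 × 84 × 0.44179 × 6 × 2 = 334.0 kips.
Bearing (0.375 in plate, F_u = 58 ksi): end bolts L_c = 1.875 − 0.8125/2 = 1.46875, R_n = min(1.2×1.46875×0.375×58, 2.4×0.75×0.375×58) = 38.334 kips/bolt; interior L_c = 2.5625 − 0.8125 = 1.75, R_n = 39.15 kips/bolt. φR_n = 0.75 × (2×38.334 + 4×39.15) = 175.0 kips.
Governing: min(334.0, 175.0) = 175.0 kips → bearing.

175.0 kips (bearing governs)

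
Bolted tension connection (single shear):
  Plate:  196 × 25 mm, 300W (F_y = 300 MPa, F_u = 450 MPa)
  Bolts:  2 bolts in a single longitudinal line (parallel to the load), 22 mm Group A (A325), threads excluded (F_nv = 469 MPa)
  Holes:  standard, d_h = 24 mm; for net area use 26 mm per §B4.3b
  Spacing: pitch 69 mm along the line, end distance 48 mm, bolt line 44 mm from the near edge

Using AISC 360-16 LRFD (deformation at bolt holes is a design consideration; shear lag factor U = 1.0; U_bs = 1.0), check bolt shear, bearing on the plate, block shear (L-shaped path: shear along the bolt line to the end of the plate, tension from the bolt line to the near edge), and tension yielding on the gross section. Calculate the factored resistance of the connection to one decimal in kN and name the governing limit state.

267.4 kN (bolt shear governs)

Bolt shear: A_b = π(22)²/4 = 380.13 mm². φR_n = 0.75 × 469 × 380.13 × 2 × 1 = 267.4 kN.
Bearing (25 mm plate, F_u = 450 MPa): end bolts L_c = 48 − 24/2 = 36, R_n = min(1.2×36×25×450, 2.4×22×25×450) = 486 kN/bolt; interior L_c = 69 − 24 = 45, R_n = 594 kN/bolt. φR_n = 0.75 × (1×486 + 1×594) = 810.0 kN.
Block shear: shear path 1×[48+1×69] = 1×117 mm, A_gv = 2925, A_nv = 1×(117 − 1.5×26)×25 = 1950 mm²; tension to near edge: (44 − 0.5×26)×25 = 775 mm². R_n = min(0.6×450×1950, 0.6×300×2925) + 1.0×450×775 = min(526.5, 526.5) + 348.75 = 875.25 kN. φR_n = 0.75 × 875.25 = 656.4 kN.
Tension yield (gross): A_g = 196×25 = 4900 mm². φR_n = 0.90 × 300 × 4900 = 1323.0 kN.
Governing: min(267.4, 810.0, 656.4, 1323.0) = 267.4 kN → bolt shear.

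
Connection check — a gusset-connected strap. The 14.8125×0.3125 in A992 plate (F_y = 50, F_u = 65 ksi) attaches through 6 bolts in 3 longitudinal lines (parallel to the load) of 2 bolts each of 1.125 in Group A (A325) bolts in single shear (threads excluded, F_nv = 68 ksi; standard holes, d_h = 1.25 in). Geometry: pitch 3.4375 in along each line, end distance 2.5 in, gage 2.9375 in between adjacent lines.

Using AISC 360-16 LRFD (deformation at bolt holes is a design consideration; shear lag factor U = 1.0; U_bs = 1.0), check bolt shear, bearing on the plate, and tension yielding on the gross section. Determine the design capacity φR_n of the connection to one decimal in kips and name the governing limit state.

Bolt shear: A_b = π(1.125)²/4 = 0.99402 in². φR_n = 0.75 × 68 × 0.99402 × 6 × 1 = 304.2 kips.
Bearing (0.3125 in plate, F_u = 65 ksi): end bolts L_c = 2.5 − 1.25/2 = 1.875, R_n = min(1.2×1.875×0.3125×65, 2.4×1.125×0.3125×65) = 45.703 kips/bolt; interior L_c = 3.4375 − 1.25 = 2.1875, R_n = 53.32 kips/bolt. φR_n = 0.75 × (3×45.703 + 3×53.32) = 222.8 kips.
Tension yield (gross): A_g = 14.8125×0.3125 = 4.6289 in². φR_n = 0.90 × 50 × 4.6289 = 208.3 kips.
Governing: min(304.2, 222.8, 208.3) = 208.3 kips → gross-section yield.

208.3 kips (gross-section yield governs)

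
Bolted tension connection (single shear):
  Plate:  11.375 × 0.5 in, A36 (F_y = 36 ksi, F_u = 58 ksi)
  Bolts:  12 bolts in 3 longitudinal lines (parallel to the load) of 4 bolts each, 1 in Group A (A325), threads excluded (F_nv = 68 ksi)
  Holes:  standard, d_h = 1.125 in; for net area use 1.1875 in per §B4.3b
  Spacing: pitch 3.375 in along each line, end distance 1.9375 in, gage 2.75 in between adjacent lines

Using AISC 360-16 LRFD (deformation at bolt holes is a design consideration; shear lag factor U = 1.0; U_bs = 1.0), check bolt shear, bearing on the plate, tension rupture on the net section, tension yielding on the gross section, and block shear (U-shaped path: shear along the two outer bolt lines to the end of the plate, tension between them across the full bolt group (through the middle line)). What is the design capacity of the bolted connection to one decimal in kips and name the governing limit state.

Bolt shear: A_b = π(1)²/4 = 0.7854 in². φR_n = 0.75 × 68 × 0.7854 × 12 × 1 = 480.7 kips.
Bearing (0.5 in plate, F_u = 58 ksi): end bolts L_c = 1.9375 − 1.125/2 = 1.375, R_n = min(1.2×1.375×0.5×58, 2.4×1×0.5×58) = 47.85 kips/bolt; interior L_c = 3.375 − 1.125 = 2.25, R_n = 69.6 kips/bolt. φR_n = 0.75 × (3×47.85 + 9×69.6) = 577.5 kips.
Tension rupture (net): A_n = (11.375 − 3×1.1875)×0.5 = 3.9063 in² (U = 1.0, A_e = A_n). φR_n = 0.75 × 58 × 3.9063 = 169.9 kips.
Tension yield (gross): A_g = 11.375×0.5 = 5.6875 in². φR_n = 0.90 × 36 × 5.6875 = 184.3 kips.
Block shear: shear path 2×[1.9375+3×3.375] = 2×12.0625 in, A_gv = 12.063, A_nv = 2×(12.0625 − 3.5×1.1875)×0.5 = 7.9063 in²; tension across gage: (5.5 − 2×1.1875)×0.5 = 1.5625 in². R_n = min(0.6×58×7.9063, 0.6×36×12.063) + 1.0×58×1.5625 = min(275.14, 260.56) + 90.625 = 351.19 kips. φR_n = 0.75 × 351.19 = 263.4 kips.
Governing: min(480.7, 577.5, 169.9, 184.3, 263.4) = 169.9 kips → net-section rupture.

169.9 kips (net-section rupture governs)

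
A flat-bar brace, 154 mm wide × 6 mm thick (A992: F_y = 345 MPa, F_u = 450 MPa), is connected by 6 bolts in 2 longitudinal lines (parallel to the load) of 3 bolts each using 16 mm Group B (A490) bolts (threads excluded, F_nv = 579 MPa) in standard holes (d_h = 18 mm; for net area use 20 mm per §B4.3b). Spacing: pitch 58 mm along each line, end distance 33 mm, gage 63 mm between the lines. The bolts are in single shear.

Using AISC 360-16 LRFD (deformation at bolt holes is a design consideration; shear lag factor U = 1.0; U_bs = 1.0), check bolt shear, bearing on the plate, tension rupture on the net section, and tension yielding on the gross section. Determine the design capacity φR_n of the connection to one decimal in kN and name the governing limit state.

230.9 kN (net-section rupture governs)

Bolt shear: A_b = π(16)²/4 = 201.06 mm². φR_n = 0.75 × 579 × 201.06 × 6 × 1 = 523.9 kN.
Bearing (6 mm plate, F_u = 450 MPa): end bolts L_c = 33 − 18/2 = 24, R_n = min(1.2×24×6×450, 2.4×16×6×450) = 77.76 kN/bolt; interior L_c = 58 − 18 = 40, R_n = 103.68 kN/bolt. φR_n = 0.75 × (2×77.76 + 4×103.68) = 427.7 kN.
Tension rupture (net): A_n = (154 − 2×20)×6 = 684 mm² (U = 1.0, A_e = A_n). φR_n = 0.75 × 450 × 684 = 230.9 kN.
Tension yield (gross): A_g = 154×6 = 924 mm². φR_n = 0.90 × 345 × 924 = 286.9 kN.
Governing: min(523.9, 427.7, 230.9, 286.9) = 230.9 kN → net-section rupture.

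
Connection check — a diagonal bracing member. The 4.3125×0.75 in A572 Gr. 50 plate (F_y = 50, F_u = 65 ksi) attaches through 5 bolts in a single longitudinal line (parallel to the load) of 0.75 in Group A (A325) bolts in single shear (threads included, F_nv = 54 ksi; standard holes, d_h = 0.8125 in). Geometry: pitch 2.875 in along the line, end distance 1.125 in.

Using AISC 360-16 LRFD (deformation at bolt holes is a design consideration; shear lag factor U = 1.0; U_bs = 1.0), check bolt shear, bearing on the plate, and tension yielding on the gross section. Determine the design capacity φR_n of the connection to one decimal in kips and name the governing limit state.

89.5 kips (bolt shear governs)

Bolt shear: A_b = π(0.75)²/4 = 0.44179 in². φR_n = 0.75 × 54 × 0.44179 × 5 × 1 = 89.5 kips.
Bearing (0.75 in plate, F_u = 65 ksi): end bolts L_c = 1.125 − 0.8125/2 = 0.71875, R_n = min(1.2×0.71875×0.75×65, 2.4×0.75×0.75×65) = 42.047 kips/bolt; interior L_c = 2.875 − 0.8125 = 2.0625, R_n = 87.75 kips/bolt. φR_n = 0.75 × (1×42.047 + 4×87.75) = 294.8 kips.
Tension yield (gross): A_g = 4.3125×0.75 = 3.2344 in². φR_n = 0.90 × 50 × 3.2344 = 145.5 kips.
Governing: min(89.5, 294.8, 145.5) = 89.5 kips → bolt shear.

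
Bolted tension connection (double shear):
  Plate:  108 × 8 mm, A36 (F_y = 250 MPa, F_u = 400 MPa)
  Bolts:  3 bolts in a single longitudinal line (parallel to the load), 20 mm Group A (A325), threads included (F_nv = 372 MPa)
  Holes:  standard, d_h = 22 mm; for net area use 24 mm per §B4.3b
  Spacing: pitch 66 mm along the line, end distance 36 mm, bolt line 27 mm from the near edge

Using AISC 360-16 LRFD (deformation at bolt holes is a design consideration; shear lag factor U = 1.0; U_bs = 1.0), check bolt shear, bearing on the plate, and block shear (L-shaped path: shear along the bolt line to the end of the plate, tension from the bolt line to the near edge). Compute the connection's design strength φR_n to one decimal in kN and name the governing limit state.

187.2 kN (block shear governs)

Bolt shear: A_b = π(20)²/4 = 314.16 mm². φR_n = 0.75 × 372 × 314.16 × 3 × 2 = 525.9 kN.
Bearing (8 mm plate, F_u = 400 MPa): end bolts L_c = 36 − 22/2 = 25, R_n = min(1.2×25×8×400, 2.4×20×8×400) = 96 kN/bolt; interior L_c = 66 − 22 = 44, R_n = 153.6 kN/bolt. φR_n = 0.75 × (1×96 + 2×153.6) = 302.4 kN.
Block shear: shear path 1×[36+2×66] = 1×168 mm, A_gv = 1344, A_nv = 1×(168 − 2.5×24)×8 = 864 mm²; tension to near edge: (27 − 0.5×24)×8 = 120 mm². R_n = min(0.6×400×864, 0.6×250×1344) + 1.0×400×120 = min(207.36, 201.6) + 48 = 249.6 kN. φR_n = 0.75 × 249.6 = 187.2 kN.
Governing: min(525.9, 302.4, 187.2) = 187.2 kN → block shear.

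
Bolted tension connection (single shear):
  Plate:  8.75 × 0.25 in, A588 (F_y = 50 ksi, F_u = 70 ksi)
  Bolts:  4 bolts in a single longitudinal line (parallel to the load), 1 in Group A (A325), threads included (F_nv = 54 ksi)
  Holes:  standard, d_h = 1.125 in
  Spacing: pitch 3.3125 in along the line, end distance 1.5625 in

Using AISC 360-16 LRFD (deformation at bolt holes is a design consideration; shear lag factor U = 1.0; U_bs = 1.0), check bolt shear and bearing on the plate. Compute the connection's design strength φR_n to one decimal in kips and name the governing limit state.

Bolt shear: A_b = π(1)²/4 = 0.7854 in². φR_n = 0.75 × 54 × 0.7854 × 4 × 1 = 127.2 kips.
Bearing (0.25 in plate, F_u = 70 ksi): end bolts L_c = 1.5625 − 1.125/2 = 1, R_n = min(1.2×1×0.25×70, 2.4×1×0.25×70) = 21 kips/bolt; interior L_c = 3.3125 − 1.125 = 2.1875, R_n = 42 kips/bolt. φR_n = 0.75 × (1×21 + 3×42) = 110.3 kips.
Governing: min(127.2, 110.3) = 110.3 kips → bearing.

110.3 kips (bearing governs)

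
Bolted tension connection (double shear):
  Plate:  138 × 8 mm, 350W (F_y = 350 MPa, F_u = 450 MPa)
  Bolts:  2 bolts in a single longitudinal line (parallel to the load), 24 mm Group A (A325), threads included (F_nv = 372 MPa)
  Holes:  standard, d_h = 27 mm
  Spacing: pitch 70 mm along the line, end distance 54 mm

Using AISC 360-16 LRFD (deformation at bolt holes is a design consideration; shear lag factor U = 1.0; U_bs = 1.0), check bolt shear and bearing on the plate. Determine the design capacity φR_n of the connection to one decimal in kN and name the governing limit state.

Bolt shear: A_b = π(24)²/4 = 452.39 mm². φR_n = 0.75 × 372 × 452.39 × 2 × 2 = 504.9 kN.
Bearing (8 mm plate, F_u = 450 MPa): end bolts L_c = 54 − 27/2 = 40.5, R_n = min(1.2×40.5×8×450, 2.4×24×8×450) = 174.96 kN/bolt; interior L_c = 70 − 27 = 43, R_n = 185.76 kN/bolt. φR_n = 0.75 × (1×174.96 + 1×185.76) = 270.5 kN.
Governing: min(504.9, 270.5) = 270.5 kN → bearing.

270.5 kN (bearing governs)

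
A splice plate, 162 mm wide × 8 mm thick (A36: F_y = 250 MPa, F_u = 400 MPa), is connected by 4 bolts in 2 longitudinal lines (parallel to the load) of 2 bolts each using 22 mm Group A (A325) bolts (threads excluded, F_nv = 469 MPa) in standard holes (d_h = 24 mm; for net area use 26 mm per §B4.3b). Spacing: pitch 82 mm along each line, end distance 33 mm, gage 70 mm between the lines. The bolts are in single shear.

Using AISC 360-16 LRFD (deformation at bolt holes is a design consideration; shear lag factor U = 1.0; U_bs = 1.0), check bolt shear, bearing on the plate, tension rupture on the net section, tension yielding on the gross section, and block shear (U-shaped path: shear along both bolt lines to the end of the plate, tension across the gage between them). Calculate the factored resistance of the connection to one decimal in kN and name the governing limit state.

Bolt shear: A_b = π(22)²/4 = 380.13 mm². φR_n = 0.75 × 469 × 380.13 × 4 × 1 = 534.8 kN.
Bearing (8 mm plate, F_u = 400 MPa): end bolts L_c = 33 − 24/2 = 21, R_n = min(1.2×21×8×400, 2.4×22×8×400) = 80.64 kN/bolt; interior L_c = 82 − 24 = 58, R_n = 168.96 kN/bolt. φR_n = 0.75 × (2×80.64 + 2×168.96) = 374.4 kN.
Tension rupture (net): A_n = (162 − 2×26)×8 = 880 mm² (U = 1.0, A_e = A_n). φR_n = 0.75 × 400 × 880 = 264.0 kN.
Tension yield (gross): A_g = 162×8 = 1296 mm². φR_n = 0.90 × 250 × 1296 = 291.6 kN.
Block shear: shear path 2×[33+1×82] = 2×115 mm, A_gv = 1840, A_nv = 2×(115 − 1.5×26)×8 = 1216 mm²; tension across gage: (70 − 1×26)×8 = 352 mm². R_n = min(0.6×400×1216, 0.6×250×1840) + 1.0×400×352 = min(291.84, 276) + 140.8 = 416.8 kN. φR_n = 0.75 × 416.8 = 312.6 kN.
Governing: min(534.8, 374.4, 264.0, 291.6, 312.6) = 264.0 kN → net-section rupture.

264.0 kN (net-section rupture governs)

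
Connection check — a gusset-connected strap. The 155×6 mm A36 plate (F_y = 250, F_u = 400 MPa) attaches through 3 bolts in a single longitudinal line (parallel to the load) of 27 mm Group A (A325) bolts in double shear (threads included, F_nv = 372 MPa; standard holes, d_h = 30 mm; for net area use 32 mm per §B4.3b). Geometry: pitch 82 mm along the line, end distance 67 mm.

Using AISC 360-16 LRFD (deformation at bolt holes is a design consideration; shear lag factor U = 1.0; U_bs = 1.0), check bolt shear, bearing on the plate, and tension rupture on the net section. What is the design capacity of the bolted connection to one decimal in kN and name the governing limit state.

221.4 kN (net-section rupture governs)

Bolt shear: A_b = π(27)²/4 = 572.56 mm². φR_n = 0.75 × 372 × 572.56 × 3 × 2 = 958.5 kN.
Bearing (6 mm plate, F_u = 400 MPa): end bolts L_c = 67 − 30/2 = 52, R_n = min(1.2×52×6×400, 2.4×27×6×400) = 149.76 kN/bolt; interior L_c = 82 − 30 = 52, R_n = 149.76 kN/bolt. φR_n = 0.75 × (1×149.76 + 2×149.76) = 337.0 kN.
Tension rupture (net): A_n = (155 − 1×32)×6 = 738 mm² (U = 1.0, A_e = A_n). φR_n = 0.75 × 400 × 738 = 221.4 kN.
Governing: min(958.5, 337.0, 221.4) = 221.4 kN → net-section rupture.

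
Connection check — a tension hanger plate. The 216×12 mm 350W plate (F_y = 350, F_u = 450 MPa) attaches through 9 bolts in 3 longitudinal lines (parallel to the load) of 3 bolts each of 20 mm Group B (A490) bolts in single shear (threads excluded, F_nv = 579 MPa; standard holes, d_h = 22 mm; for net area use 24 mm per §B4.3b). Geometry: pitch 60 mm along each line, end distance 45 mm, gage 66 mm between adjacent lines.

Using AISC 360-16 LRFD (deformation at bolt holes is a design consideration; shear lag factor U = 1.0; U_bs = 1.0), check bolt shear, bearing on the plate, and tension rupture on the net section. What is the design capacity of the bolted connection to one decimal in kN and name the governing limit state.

Bolt shear: A_b = π(20)²/4 = 314.16 mm². φR_n = 0.75 × 579 × 314.16 × 9 × 1 = 1227.8 kN.
Bearing (12 mm plate, F_u = 450 MPa): end bolts L_c = 45 − 22/2 = 34, R_n = min(1.2×34×12×450, 2.4×20×12×450) = 220.32 kN/bolt; interior L_c = 60 − 22 = 38, R_n = 246.24 kN/bolt. φR_n = 0.75 × (3×220.32 + 6×246.24) = 1603.8 kN.
Tension rupture (net): A_n = (216 − 3×24)×12 = 1728 mm² (U = 1.0, A_e = A_n). φR_n = 0.75 × 450 × 1728 = 583.2 kN.
Governing: min(1227.8, 1603.8, 583.2) = 583.2 kN → net-section rupture.

583.2 kN (net-section rupture governs)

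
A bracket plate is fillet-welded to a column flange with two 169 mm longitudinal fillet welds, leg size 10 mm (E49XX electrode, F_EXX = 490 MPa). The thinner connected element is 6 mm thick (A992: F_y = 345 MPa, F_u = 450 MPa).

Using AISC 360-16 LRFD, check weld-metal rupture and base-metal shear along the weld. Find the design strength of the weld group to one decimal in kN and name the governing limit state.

410.7 kN (base-metal shear governs)

Weld metal: throat = 0.707×10 = 7.07 mm, L = 2×169 = 338 mm. φR_n = 0.75 × 0.6 × 490 × 7.07 × 338 = 526.9 kN.
Base metal shear (6 mm plate): yield φR_n = 1.0×0.6×345×6×338 = 419.8 kN; rupture φR_n = 0.75×0.6×450×6×338 = 410.7 kN; take 410.7 kN (rupture).
Governing: min(526.9, 410.7) = 410.7 kN → base-metal shear.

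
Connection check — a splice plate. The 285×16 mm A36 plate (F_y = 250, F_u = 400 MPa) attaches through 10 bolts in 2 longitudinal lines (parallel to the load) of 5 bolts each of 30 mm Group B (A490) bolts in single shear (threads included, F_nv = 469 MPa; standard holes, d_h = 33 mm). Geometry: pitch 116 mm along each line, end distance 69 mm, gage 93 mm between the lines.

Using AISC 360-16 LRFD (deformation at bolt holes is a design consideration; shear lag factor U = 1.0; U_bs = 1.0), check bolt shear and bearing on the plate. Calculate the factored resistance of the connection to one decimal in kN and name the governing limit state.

Bolt shear: A_b = π(30)²/4 = 706.86 mm². φR_n = 0.75 × 469 × 706.86 × 10 × 1 = 2486.4 kN.
Bearing (16 mm plate, F_u = 400 MPa): end bolts L_c = 69 − 33/2 = 52.5, R_n = min(1.2×52.5×16×400, 2.4×30×16×400) = 403.2 kN/bolt; interior L_c = 116 − 33 = 83, R_n = 460.8 kN/bolt. φR_n = 0.75 × (2×403.2 + 8×460.8) = 3369.6 kN.
Governing: min(2486.4, 3369.6) = 2486.4 kN → bolt shear.

2486.4 kN (bolt shear governs)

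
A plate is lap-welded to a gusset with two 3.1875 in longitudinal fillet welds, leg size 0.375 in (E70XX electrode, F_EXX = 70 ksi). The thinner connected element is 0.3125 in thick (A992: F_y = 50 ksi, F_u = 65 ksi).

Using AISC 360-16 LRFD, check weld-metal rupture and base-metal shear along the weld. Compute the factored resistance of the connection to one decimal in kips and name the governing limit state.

Weld metal: throat = 0.707×0.375 = 0.26513 in, L = 2×3.1875 = 6.375 in. φR_n = 0.75 × 0.6 × 70 × 0.26513 × 6.375 = 53.2 kips.
Base metal shear (0.3125 in plate): yield φR_n = 1.0×0.6×50×0.3125×6.375 = 59.8 kips; rupture φR_n = 0.75×0.6×65×0.3125×6.375 = 58.3 kips; take 58.3 kips (rupture).
Governing: min(53.2, 58.3) = 53.2 kips → weld metal.

53.2 kips (weld metal governs)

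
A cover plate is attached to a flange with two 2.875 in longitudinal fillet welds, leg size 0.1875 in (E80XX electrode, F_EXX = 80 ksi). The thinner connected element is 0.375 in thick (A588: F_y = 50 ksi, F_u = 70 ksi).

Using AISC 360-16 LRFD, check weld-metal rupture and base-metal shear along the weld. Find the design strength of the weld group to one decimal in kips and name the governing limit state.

Weld metal: throat = 0.707×0.1875 = 0.13256 in, L = 2×2.875 = 5.75 in. φR_n = 0.75 × 0.6 × 80 × 0.13256 × 5.75 = 27.4 kips.
Base metal shear (0.375 in plate): yield φR_n = 1.0×0.6×50×0.375×5.75 = 64.7 kips; rupture φR_n = 0.75×0.6×70×0.375×5.75 = 67.9 kips; take 64.7 kips (yield).
Governing: min(27.4, 64.7) = 27.4 kips → weld metal.

27.4 kips (weld metal governs)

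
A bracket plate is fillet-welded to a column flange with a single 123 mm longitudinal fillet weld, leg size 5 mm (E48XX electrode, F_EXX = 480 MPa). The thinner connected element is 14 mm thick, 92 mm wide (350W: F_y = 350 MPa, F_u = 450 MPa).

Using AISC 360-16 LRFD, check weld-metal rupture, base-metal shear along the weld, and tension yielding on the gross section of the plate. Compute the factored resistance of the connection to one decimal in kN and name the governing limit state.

93.9 kN (weld metal governs)

Weld metal: throat = 0.707×5 = 3.535 mm, L = 123 mm. φR_n = 0.75 × 0.6 × 480 × 3.535 × 123 = 93.9 kN.
Base metal shear (14 mm plate): yield φR_n = 1.0×0.6×350×14×123 = 361.6 kN; rupture φR_n = 0.75×0.6×450×14×123 = 348.7 kN; take 348.7 kN (rupture).
Tension yield (gross): A_g = 92×14 = 1288 mm². φR_n = 0.90 × 350 × 1288 = 405.7 kN.
Governing: min(93.9, 348.7, 405.7) = 93.9 kN → weld metal.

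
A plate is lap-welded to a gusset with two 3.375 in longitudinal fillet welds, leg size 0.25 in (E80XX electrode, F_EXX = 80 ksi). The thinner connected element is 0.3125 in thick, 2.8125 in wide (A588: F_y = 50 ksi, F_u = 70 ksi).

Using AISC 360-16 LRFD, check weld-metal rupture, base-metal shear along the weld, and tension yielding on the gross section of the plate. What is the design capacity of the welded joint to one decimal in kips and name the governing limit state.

39.6 kips (gross-section yield governs)

Weld metal: throat = 0.707×0.25 = 0.17675 in, L = 2×3.375 = 6.75 in. φR_n = 0.75 × 0.6 × 80 × 0.17675 × 6.75 = 43.0 kips.
Base metal shear (0.3125 in plate): yield φR_n = 1.0×0.6×50×0.3125×6.75 = 63.3 kips; rupture φR_n = 0.75×0.6×70×0.3125×6.75 = 66.4 kips; take 63.3 kips (yield).
Tension yield (gross): A_g = 2.8125×0.3125 = 0.87891 in². φR_n = 0.90 × 50 × 0.87891 = 39.6 kips.
Governing: min(43.0, 63.3, 39.6) = 39.6 kips → gross-section yield.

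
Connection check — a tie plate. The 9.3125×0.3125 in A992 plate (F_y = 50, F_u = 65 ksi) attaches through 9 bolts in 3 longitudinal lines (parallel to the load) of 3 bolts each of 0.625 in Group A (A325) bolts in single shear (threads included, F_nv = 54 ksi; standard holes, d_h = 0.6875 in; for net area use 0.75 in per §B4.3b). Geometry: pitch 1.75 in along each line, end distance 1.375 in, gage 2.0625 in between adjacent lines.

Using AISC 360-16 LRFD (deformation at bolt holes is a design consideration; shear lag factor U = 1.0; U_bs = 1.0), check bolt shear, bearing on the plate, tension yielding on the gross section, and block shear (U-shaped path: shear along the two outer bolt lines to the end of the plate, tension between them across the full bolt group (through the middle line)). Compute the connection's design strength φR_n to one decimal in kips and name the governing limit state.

94.8 kips (block shear governs)

Bolt shear: A_b = π(0.625)²/4 = 0.3068 in². φR_n = 0.75 × 54 × 0.3068 × 9 × 1 = 111.8 kips.
Bearing (0.3125 in plate, F_u = 65 ksi): end bolts L_c = 1.375 − 0.6875/2 = 1.03125, R_n = min(1.2×1.03125×0.3125×65, 2.4×0.625×0.3125×65) = 25.137 kips/bolt; interior L_c = 1.75 − 0.6875 = 1.0625, R_n = 25.898 kips/bolt. φR_n = 0.75 × (3×25.137 + 6×25.898) = 173.1 kips.
Tension yield (gross): A_g = 9.3125×0.3125 = 2.9102 in². φR_n = 0.90 × 50 × 2.9102 = 131.0 kips.
Block shear: shear path 2×[1.375+2×1.75] = 2×4.875 in, A_gv = 3.0469, A_nv = 2×(4.875 − 2.5×0.75)×0.3125 = 1.875 in²; tension across gage: (4.125 − 2×0.75)×0.3125 = 0.82031 in². R_n = min(0.6×65×1.875, 0.6×50×3.0469) + 1.0×65×0.82031 = min(73.125, 91.407) + 53.32 = 126.45 kips. φR_n = 0.75 × 126.45 = 94.8 kips.
Governing: min(111.8, 173.1, 131.0, 94.8) = 94.8 kips → block shear.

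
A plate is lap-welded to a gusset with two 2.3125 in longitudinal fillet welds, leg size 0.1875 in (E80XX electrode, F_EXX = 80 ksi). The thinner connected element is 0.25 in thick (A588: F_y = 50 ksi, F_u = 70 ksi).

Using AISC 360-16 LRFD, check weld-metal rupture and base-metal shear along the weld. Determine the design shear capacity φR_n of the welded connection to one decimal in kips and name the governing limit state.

22.1 kips (weld metal governs)

Weld metal: throat = 0.707×0.1875 = 0.13256 in, L = 2×2.3125 = 4.625 in. φR_n = 0.75 × 0.6 × 80 × 0.13256 × 4.625 = 22.1 kips.
Base metal shear (0.25 in plate): yield φR_n = 1.0×0.6×50×0.25×4.625 = 34.7 kips; rupture φR_n = 0.75×0.6×70×0.25×4.625 = 36.4 kips; take 34.7 kips (yield).
Governing: min(22.1, 34.7) = 22.1 kips → weld metal.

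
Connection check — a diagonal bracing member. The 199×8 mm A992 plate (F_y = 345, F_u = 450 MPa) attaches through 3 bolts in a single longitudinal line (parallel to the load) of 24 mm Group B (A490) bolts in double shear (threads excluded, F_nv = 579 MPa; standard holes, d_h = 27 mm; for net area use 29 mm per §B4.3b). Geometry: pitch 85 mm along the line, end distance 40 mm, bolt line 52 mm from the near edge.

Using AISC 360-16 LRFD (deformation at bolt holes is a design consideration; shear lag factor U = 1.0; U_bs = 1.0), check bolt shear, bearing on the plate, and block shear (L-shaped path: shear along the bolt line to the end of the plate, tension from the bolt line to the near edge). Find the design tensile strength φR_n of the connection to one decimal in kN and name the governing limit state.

Bolt shear: A_b = π(24)²/4 = 452.39 mm². φR_n = 0.75 × 579 × 452.39 × 3 × 2 = 1178.7 kN.
Bearing (8 mm plate, F_u = 450 MPa): end bolts L_c = 40 − 27/2 = 26.5, R_n = min(1.2×26.5×8×450, 2.4×24×8×450) = 114.48 kN/bolt; interior L_c = 85 − 27 = 58, R_n = 207.36 kN/bolt. φR_n = 0.75 × (1×114.48 + 2×207.36) = 396.9 kN.
Block shear: shear path 1×[40+2×85] = 1×210 mm, A_gv = 1680, A_nv = 1×(210 − 2.5×29)×8 = 1100 mm²; tension to near edge: (52 − 0.5×29)×8 = 300 mm². R_n = min(0.6×450×1100, 0.6×345×1680) + 1.0×450×300 = min(297, 347.76) + 135 = 432 kN. φR_n = 0.75 × 432 = 324.0 kN.
Governing: min(1178.7, 396.9, 324.0) = 324.0 kN → block shear.

324.0 kN (block shear governs)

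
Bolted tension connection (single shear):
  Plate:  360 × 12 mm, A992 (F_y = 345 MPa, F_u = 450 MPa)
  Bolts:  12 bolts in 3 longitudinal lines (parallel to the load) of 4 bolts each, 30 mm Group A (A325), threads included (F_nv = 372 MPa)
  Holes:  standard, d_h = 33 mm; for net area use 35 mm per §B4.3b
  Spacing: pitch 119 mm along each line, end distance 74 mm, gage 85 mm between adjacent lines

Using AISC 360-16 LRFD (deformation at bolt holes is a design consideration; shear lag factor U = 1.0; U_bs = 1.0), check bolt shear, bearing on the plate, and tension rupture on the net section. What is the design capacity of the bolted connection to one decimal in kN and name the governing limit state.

1032.8 kN (net-section rupture governs)

Bolt shear: A_b = π(30)²/4 = 706.86 mm². φR_n = 0.75 × 372 × 706.86 × 12 × 1 = 2366.6 kN.
Bearing (12 mm plate, F_u = 450 MPa): end bolts L_c = 74 − 33/2 = 57.5, R_n = min(1.2×57.5×12×450, 2.4×30×12×450) = 372.6 kN/bolt; interior L_c = 119 − 33 = 86, R_n = 388.8 kN/bolt. φR_n = 0.75 × (3×372.6 + 9×388.8) = 3462.8 kN.
Tension rupture (net): A_n = (360 − 3×35)×12 = 3060 mm² (U = 1.0, A_e = A_n). φR_n = 0.75 × 450 × 3060 = 1032.8 kN.
Governing: min(2366.6, 3462.8, 1032.8) = 1032.8 kN → net-section rupture.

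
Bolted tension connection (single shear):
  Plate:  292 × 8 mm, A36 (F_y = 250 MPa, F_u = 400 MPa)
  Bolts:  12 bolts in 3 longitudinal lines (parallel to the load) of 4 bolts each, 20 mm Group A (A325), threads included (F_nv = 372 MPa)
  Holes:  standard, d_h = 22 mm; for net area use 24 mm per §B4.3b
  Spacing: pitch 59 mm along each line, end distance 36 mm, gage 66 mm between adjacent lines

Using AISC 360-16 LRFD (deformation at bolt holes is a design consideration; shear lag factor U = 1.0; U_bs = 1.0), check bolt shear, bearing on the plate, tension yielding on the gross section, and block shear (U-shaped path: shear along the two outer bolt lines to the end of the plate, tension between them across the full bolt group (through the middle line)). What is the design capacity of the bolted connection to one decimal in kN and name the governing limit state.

525.6 kN (gross-section yield governs)

Bolt shear: A_b = π(20)²/4 = 314.16 mm². φR_n = 0.75 × 372 × 314.16 × 12 × 1 = 1051.8 kN.
Bearing (8 mm plate, F_u = 400 MPa): end bolts L_c = 36 − 22/2 = 25, R_n = min(1.2×25×8×400, 2.4×20×8×400) = 96 kN/bolt; interior L_c = 59 − 22 = 37, R_n = 142.08 kN/bolt. φR_n = 0.75 × (3×96 + 9×142.08) = 1175.0 kN.
Tension yield (gross): A_g = 292×8 = 2336 mm². φR_n = 0.90 × 250 × 2336 = 525.6 kN.
Block shear: shear path 2×[36+3×59] = 2×213 mm, A_gv = 3408, A_nv = 2×(213 − 3.5×24)×8 = 2064 mm²; tension across gage: (132 − 2×24)×8 = 672 mm². R_n = min(0.6×400×2064, 0.6×250×3408) + 1.0×400×672 = min(495.36, 511.2) + 268.8 = 764.16 kN. φR_n = 0.75 × 764.16 = 573.1 kN.
Governing: min(1051.8, 1175.0, 525.6, 573.1) = 525.6 kN → gross-section yield.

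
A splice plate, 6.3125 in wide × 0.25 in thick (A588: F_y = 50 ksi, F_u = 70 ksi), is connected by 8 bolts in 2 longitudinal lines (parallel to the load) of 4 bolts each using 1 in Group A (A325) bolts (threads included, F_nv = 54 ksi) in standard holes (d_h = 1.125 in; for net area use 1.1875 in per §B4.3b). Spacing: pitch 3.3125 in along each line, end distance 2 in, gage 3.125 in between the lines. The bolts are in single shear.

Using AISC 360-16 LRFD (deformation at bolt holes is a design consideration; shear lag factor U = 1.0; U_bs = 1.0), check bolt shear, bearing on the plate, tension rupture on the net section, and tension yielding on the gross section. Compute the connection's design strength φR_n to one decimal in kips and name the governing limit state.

Bolt shear: A_b = π(1)²/4 = 0.7854 in². φR_n = 0.75 × 54 × 0.7854 × 8 × 1 = 254.5 kips.
Bearing (0.25 in plate, F_u = 70 ksi): end bolts L_c = 2 − 1.125/2 = 1.4375, R_n = min(1.2×1.4375×0.25×70, 2.4×1×0.25×70) = 30.188 kips/bolt; interior L_c = 3.3125 − 1.125 = 2.1875, R_n = 42 kips/bolt. φR_n = 0.75 × (2×30.188 + 6×42) = 234.3 kips.
Tension rupture (net): A_n = (6.3125 − 2×1.1875)×0.25 = 0.98438 in² (U = 1.0, A_e = A_n). φR_n = 0.75 × 70 × 0.98438 = 51.7 kips.
Tension yield (gross): A_g = 6.3125×0.25 = 1.5781 in². φR_n = 0.90 × 50 × 1.5781 = 71.0 kips.
Governing: min(254.5, 234.3, 51.7, 71.0) = 51.7 kips → net-section rupture.

51.7 kips (net-section rupture governs)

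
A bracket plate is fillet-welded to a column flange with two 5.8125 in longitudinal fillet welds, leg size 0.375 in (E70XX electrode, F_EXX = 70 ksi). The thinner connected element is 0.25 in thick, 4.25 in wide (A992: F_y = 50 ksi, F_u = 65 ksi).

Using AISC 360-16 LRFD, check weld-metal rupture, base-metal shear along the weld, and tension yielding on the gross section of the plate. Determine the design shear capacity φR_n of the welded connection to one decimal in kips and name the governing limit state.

47.8 kips (gross-section yield governs)

Weld metal: throat = 0.707×0.375 = 0.26513 in, L = 2×5.8125 = 11.625 in. φR_n = 0.75 × 0.6 × 70 × 0.26513 × 11.625 = 97.1 kips.
Base metal shear (0.25 in plate): yield φR_n = 1.0×0.6×50×0.25×11.625 = 87.2 kips; rupture φR_n = 0.75×0.6×65×0.25×11.625 = 85.0 kips; take 85.0 kips (rupture).
Tension yield (gross): A_g = 4.25×0.25 = 1.0625 in². φR_n = 0.90 × 50 × 1.0625 = 47.8 kips.
Governing: min(97.1, 85.0, 47.8) = 47.8 kips → gross-section yield.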